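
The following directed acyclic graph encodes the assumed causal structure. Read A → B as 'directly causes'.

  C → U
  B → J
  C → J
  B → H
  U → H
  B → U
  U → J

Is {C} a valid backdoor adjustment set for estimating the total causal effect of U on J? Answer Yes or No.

Backdoor paths from U to J (paths whose first edge points into U):
  P1: U <- B -> J
  P2: U <- C -> J
Condition 1 (no descendant of U in the set): holds — descendants of U are {H, J}; none are in {C}.
Condition 2 (every backdoor path blocked by {C}):
  P1: open — no interior node is in the conditioning set.
  P2: blocked at fork node C ∈ conditioning set.
{C} does not satisfy the backdoor criterion.

No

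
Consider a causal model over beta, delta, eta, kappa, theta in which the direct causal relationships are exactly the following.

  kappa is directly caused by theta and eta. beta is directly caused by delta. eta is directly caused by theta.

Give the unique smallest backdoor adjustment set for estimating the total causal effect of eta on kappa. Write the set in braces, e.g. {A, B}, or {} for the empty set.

Variables eligible for adjustment (non-descendants of eta, excluding eta and kappa): {beta, delta, theta}.
Backdoor paths from eta to kappa:
  P1: eta <- theta -> kappa
The empty set is not sufficient: P1 (eta <- theta -> kappa) has no collider blocking it and no conditioned non-collider, so it is open.
Try {theta}:
  P1: blocked at fork node theta ∈ conditioning set.
{theta} contains no descendant of eta and blocks every backdoor path.
No other singleton works — e.g. {delta} leaves P1 open — so {theta} is the unique smallest valid adjustment set.

{theta}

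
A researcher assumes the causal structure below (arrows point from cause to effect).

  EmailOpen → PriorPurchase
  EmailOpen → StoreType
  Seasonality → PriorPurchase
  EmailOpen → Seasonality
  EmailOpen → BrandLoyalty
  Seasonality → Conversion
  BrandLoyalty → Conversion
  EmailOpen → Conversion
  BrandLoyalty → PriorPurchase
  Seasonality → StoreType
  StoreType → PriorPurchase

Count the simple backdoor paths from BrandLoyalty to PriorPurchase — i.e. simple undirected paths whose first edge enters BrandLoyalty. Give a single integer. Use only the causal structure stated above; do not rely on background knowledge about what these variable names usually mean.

A backdoor path from BrandLoyalty to PriorPurchase is any simple undirected path whose first edge points into BrandLoyalty (i.e. leaves BrandLoyalty via a parent).
Parents of BrandLoyalty: {EmailOpen}.
Enumerating:
  P1: BrandLoyalty <- EmailOpen -> Seasonality -> StoreType -> PriorPurchase
  P2: BrandLoyalty <- EmailOpen -> Seasonality -> PriorPurchase
  P3: BrandLoyalty <- EmailOpen -> Conversion <- Seasonality -> StoreType -> PriorPurchase
  P4: BrandLoyalty <- EmailOpen -> Conversion <- Seasonality -> PriorPurchase
  P5: BrandLoyalty <- EmailOpen -> StoreType <- Seasonality -> PriorPurchase
  P6: BrandLoyalty <- EmailOpen -> StoreType -> PriorPurchase
  P7: BrandLoyalty <- EmailOpen -> PriorPurchase
That exhausts the simple backdoor paths. Count: 7.

7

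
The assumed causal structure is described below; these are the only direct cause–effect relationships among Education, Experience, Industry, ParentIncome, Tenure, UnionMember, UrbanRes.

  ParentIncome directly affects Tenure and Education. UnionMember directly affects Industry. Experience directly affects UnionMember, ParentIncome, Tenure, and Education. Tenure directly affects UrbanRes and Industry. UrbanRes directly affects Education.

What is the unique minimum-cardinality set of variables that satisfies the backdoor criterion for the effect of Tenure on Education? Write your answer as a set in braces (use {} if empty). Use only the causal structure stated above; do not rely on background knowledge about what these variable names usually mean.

{Experience, ParentIncome}

Variables eligible for adjustment (non-descendants of Tenure, excluding Tenure and Education): {Experience, ParentIncome, UnionMember}.
Backdoor paths from Tenure to Education:
  P1: Tenure <- Experience -> ParentIncome -> Education
  P2: Tenure <- Experience -> Education
  P3: Tenure <- ParentIncome <- Experience -> Education
  P4: Tenure <- ParentIncome -> Education
The empty set is not sufficient: P1 (Tenure <- Experience -> ParentIncome -> Education) has no collider blocking it and no conditioned non-collider, so it is open.
Try {Experience, ParentIncome}:
  P1: blocked at fork node Experience ∈ conditioning set.
  P2: blocked at fork node Experience ∈ conditioning set.
  P3: blocked at chain node ParentIncome ∈ conditioning set.
  P4: blocked at fork node ParentIncome ∈ conditioning set.
{Experience, ParentIncome} contains no descendant of Tenure and blocks every backdoor path.
Every element of {Experience, ParentIncome} is needed (dropping Experience leaves P2 open; dropping ParentIncome leaves P4 open), so no proper subset is valid.
Among all size-2 subsets of the eligible variables, only {Experience, ParentIncome} blocks every backdoor path, so it is the unique smallest valid adjustment set.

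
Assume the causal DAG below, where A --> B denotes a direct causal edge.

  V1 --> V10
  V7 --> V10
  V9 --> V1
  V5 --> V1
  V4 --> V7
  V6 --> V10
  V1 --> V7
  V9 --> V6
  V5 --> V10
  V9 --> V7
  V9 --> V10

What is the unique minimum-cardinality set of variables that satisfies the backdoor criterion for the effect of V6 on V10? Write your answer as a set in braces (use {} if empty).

Variables eligible for adjustment (non-descendants of V6, excluding V6 and V10): {V1, V4, V5, V7, V9}.
Backdoor paths from V6 to V10:
  P1: V6 <- V9 -> V1 <- V5 -> V10
  P2: V6 <- V9 -> V1 -> V7 -> V10
  P3: V6 <- V9 -> V1 -> V10
  P4: V6 <- V9 -> V7 <- V1 <- V5 -> V10
  P5: V6 <- V9 -> V7 <- V1 -> V10
  P6: V6 <- V9 -> V7 -> V10
  P7: V6 <- V9 -> V10
The empty set is not sufficient: P2 (V6 <- V9 -> V1 -> V7 -> V10) has no collider blocking it and no conditioned non-collider, so it is open.
Try {V9}:
  P1: blocked at fork node V9 ∈ conditioning set.
  P2: blocked at fork node V9 ∈ conditioning set.
  P3: blocked at fork node V9 ∈ conditioning set.
  P4: blocked at fork node V9 ∈ conditioning set.
  P5: blocked at fork node V9 ∈ conditioning set.
  P6: blocked at fork node V9 ∈ conditioning set.
  P7: blocked at fork node V9 ∈ conditioning set.
{V9} contains no descendant of V6 and blocks every backdoor path.
No other singleton works — e.g. {V4} leaves P2 open — so {V9} is the unique smallest valid adjustment set.

{V9}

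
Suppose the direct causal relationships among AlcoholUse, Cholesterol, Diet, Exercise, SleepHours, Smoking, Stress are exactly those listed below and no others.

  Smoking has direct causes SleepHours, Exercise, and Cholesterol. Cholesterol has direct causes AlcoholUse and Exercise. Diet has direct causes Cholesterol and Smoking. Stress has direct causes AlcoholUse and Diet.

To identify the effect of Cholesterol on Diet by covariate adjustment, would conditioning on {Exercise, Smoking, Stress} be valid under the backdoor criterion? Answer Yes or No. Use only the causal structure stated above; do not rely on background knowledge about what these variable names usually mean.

No

Backdoor paths from Cholesterol to Diet (paths whose first edge points into Cholesterol):
  P1: Cholesterol <- AlcoholUse -> Stress <- Diet
  P2: Cholesterol <- Exercise -> Smoking -> Diet
Condition 1 (no descendant of Cholesterol in the set): FAILS — Smoking and Stress are descendants of Cholesterol.
Condition 2 (every backdoor path blocked by {Exercise, Smoking, Stress}):
  P1: open — collider(s) Stress are conditioned on (or have a conditioned descendant) and no non-collider on the path is in the set.
  P2: blocked at fork node Exercise ∈ conditioning set.
{Exercise, Smoking, Stress} does not satisfy the backdoor criterion.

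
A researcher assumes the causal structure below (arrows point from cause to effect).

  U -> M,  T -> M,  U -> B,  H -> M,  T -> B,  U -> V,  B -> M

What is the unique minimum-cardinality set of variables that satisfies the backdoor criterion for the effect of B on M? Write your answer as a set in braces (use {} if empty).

{T, U}

Variables eligible for adjustment (non-descendants of B, excluding B and M): {H, T, U, V}.
Backdoor paths from B to M:
  P1: B <- U -> M
  P2: B <- T -> M
The empty set is not sufficient: P1 (B <- U -> M) has no collider blocking it and no conditioned non-collider, so it is open.
Try {T, U}:
  P1: blocked at fork node U ∈ conditioning set.
  P2: blocked at fork node T ∈ conditioning set.
{T, U} contains no descendant of B and blocks every backdoor path.
Every element of {T, U} is needed (dropping T leaves P2 open; dropping U leaves P1 open), so no proper subset is valid.
Among all size-2 subsets of the eligible variables, only {T, U} blocks every backdoor path, so it is the unique smallest valid adjustment set.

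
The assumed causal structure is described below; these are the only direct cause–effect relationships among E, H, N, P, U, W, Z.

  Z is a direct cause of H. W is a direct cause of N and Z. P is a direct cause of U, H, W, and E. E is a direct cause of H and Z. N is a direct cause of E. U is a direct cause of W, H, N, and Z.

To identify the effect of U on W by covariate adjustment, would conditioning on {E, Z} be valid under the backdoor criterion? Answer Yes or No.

No

Backdoor paths from U to W (paths whose first edge points into U):
  P1: U <- P -> W
  P2: U <- P -> E <- N <- W
  P3: U <- P -> E -> Z <- W
  P4: U <- P -> E -> H <- Z <- W
  P5: U <- P -> H <- E <- N <- W
  P6: U <- P -> H <- E -> Z <- W
  P7: U <- P -> H <- Z <- W
  P8: U <- P -> H <- Z <- E <- N <- W
Condition 1 (no descendant of U in the set): FAILS — E and Z are descendants of U.
Condition 2 (every backdoor path blocked by {E, Z}):
  P1: open — no interior node is in the conditioning set.
  P2: open — collider(s) E are conditioned on (or have a conditioned descendant) and no non-collider on the path is in the set.
  P3: blocked at chain node E ∈ conditioning set.
  P4: blocked at chain node E ∈ conditioning set.
  P5: blocked at collider H (neither it nor any descendant is in the conditioning set).
  P6: blocked at collider H (neither it nor any descendant is in the conditioning set).
  P7: blocked at collider H (neither it nor any descendant is in the conditioning set).
  P8: blocked at collider H (neither it nor any descendant is in the conditioning set).
{E, Z} does not satisfy the backdoor criterion.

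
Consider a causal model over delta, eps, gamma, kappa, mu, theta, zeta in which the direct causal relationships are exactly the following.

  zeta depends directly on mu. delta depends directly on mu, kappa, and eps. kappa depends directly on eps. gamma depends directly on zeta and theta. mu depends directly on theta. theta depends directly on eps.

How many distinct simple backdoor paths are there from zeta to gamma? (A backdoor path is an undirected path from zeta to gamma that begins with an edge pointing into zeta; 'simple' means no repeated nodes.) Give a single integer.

3

A backdoor path from zeta to gamma is any simple undirected path whose first edge points into zeta (i.e. leaves zeta via a parent).
Parents of zeta: {mu}.
Enumerating:
  P1: zeta <- mu <- theta -> gamma
  P2: zeta <- mu -> delta <- eps -> theta -> gamma
  P3: zeta <- mu -> delta <- kappa <- eps -> theta -> gamma
That exhausts the simple backdoor paths. Count: 3.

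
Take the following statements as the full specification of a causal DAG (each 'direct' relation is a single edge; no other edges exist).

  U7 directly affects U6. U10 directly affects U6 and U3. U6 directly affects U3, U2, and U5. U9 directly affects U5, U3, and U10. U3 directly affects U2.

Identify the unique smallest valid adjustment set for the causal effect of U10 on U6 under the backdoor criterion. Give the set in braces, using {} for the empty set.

Variables eligible for adjustment (non-descendants of U10, excluding U10 and U6): {U7, U9}.
Backdoor paths from U10 to U6:
  P1: U10 <- U9 -> U3 <- U6
  P2: U10 <- U9 -> U3 -> U2 <- U6
  P3: U10 <- U9 -> U5 <- U6
Each backdoor path contains an unconditioned collider, so every path is already blocked with the empty conditioning set:
  P1: blocked at collider U3 (neither it nor any descendant is in the conditioning set).
  P2: blocked at collider U2 (neither it nor any descendant is in the conditioning set).
  P3: blocked at collider U5 (neither it nor any descendant is in the conditioning set).
The empty set is therefore the unique smallest valid set.

{}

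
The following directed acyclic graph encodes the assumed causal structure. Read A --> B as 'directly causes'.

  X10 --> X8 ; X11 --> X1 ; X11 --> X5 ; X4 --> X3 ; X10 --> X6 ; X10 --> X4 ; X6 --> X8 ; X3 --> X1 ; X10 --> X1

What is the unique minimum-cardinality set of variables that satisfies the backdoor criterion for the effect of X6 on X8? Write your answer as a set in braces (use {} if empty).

{X10}

Variables eligible for adjustment (non-descendants of X6, excluding X6 and X8): {X1, X10, X11, X3, X4, X5}.
Backdoor paths from X6 to X8:
  P1: X6 <- X10 -> X8
The empty set is not sufficient: P1 (X6 <- X10 -> X8) has no collider blocking it and no conditioned non-collider, so it is open.
Try {X10}:
  P1: blocked at fork node X10 ∈ conditioning set.
{X10} contains no descendant of X6 and blocks every backdoor path.
No other singleton works — e.g. {X11} leaves P1 open — so {X10} is the unique smallest valid adjustment set.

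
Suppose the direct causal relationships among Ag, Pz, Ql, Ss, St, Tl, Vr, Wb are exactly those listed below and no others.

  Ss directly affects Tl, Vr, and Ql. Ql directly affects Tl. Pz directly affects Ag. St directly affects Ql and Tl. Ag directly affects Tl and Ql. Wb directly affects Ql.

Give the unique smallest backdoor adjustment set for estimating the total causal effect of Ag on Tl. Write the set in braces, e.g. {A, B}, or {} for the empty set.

{}

Variables eligible for adjustment (non-descendants of Ag, excluding Ag and Tl): {Pz, Ss, St, Vr, Wb}.
Backdoor paths from Ag to Tl:
  (none)
With no backdoor paths the empty set already satisfies the criterion, and it is trivially minimal.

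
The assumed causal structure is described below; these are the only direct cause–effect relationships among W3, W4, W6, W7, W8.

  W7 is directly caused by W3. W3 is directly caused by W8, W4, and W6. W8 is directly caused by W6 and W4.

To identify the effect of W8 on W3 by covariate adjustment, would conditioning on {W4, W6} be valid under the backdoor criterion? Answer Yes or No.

Yes

Backdoor paths from W8 to W3 (paths whose first edge points into W8):
  P1: W8 <- W6 -> W3
  P2: W8 <- W4 -> W3
Condition 1 (no descendant of W8 in the set): holds — descendants of W8 are {W3, W7}; none are in {W4, W6}.
Condition 2 (every backdoor path blocked by {W4, W6}):
  P1: blocked at fork node W6 ∈ conditioning set.
  P2: blocked at fork node W4 ∈ conditioning set.
{W4, W6} satisfies the backdoor criterion.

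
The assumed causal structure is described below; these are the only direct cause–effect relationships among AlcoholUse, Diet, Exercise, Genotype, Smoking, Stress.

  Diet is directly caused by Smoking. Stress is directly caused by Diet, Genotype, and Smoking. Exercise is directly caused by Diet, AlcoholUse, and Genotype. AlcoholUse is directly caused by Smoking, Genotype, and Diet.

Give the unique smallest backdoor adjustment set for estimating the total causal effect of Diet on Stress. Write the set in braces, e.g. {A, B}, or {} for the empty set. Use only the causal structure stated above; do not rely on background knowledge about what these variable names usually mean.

Variables eligible for adjustment (non-descendants of Diet, excluding Diet and Stress): {Genotype, Smoking}.
Backdoor paths from Diet to Stress:
  P1: Diet <- Smoking -> Stress
  P2: Diet <- Smoking -> AlcoholUse <- Genotype -> Stress
  P3: Diet <- Smoking -> AlcoholUse -> Exercise <- Genotype -> Stress
The empty set is not sufficient: P1 (Diet <- Smoking -> Stress) has no collider blocking it and no conditioned non-collider, so it is open.
Try {Smoking}:
  P1: blocked at fork node Smoking ∈ conditioning set.
  P2: blocked at fork node Smoking ∈ conditioning set.
  P3: blocked at fork node Smoking ∈ conditioning set.
{Smoking} contains no descendant of Diet and blocks every backdoor path.
No other singleton works — e.g. {Genotype} leaves P1 open — so {Smoking} is the unique smallest valid adjustment set.

{Smoking}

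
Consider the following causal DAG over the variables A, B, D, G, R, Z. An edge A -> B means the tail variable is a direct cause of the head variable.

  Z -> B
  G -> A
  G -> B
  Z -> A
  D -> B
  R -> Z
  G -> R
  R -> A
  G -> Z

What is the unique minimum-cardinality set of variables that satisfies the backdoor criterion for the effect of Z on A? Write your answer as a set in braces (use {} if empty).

{G, R}

Variables eligible for adjustment (non-descendants of Z, excluding Z and A): {D, G, R}.
Backdoor paths from Z to A:
  P1: Z <- G -> R -> A
  P2: Z <- G -> A
  P3: Z <- R <- G -> A
  P4: Z <- R -> A
The empty set is not sufficient: P1 (Z <- G -> R -> A) has no collider blocking it and no conditioned non-collider, so it is open.
Try {G, R}:
  P1: blocked at fork node G ∈ conditioning set.
  P2: blocked at fork node G ∈ conditioning set.
  P3: blocked at chain node R ∈ conditioning set.
  P4: blocked at fork node R ∈ conditioning set.
{G, R} contains no descendant of Z and blocks every backdoor path.
Every element of {G, R} is needed (dropping G leaves P2 open; dropping R leaves P4 open), so no proper subset is valid.
Among all size-2 subsets of the eligible variables, only {G, R} blocks every backdoor path, so it is the unique smallest valid adjustment set.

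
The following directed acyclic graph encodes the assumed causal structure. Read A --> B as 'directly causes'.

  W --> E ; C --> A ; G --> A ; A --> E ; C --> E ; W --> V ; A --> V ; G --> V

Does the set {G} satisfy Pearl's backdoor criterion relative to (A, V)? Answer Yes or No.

Yes

Backdoor paths from A to V (paths whose first edge points into A):
  P1: A <- G -> V
  P2: A <- C -> E <- W -> V
Condition 1 (no descendant of A in the set): holds — descendants of A are {E, V}; none are in {G}.
Condition 2 (every backdoor path blocked by {G}):
  P1: blocked at fork node G ∈ conditioning set.
  P2: blocked at collider E (neither it nor any descendant is in the conditioning set).
{G} satisfies the backdoor criterion.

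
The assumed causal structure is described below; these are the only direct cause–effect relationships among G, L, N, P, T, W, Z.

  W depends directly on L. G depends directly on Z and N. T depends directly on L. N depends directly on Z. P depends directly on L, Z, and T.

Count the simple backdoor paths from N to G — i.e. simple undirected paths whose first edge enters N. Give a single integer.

1

A backdoor path from N to G is any simple undirected path whose first edge points into N (i.e. leaves N via a parent).
Parents of N: {Z}.
Enumerating:
  P1: N <- Z -> G
That exhausts the simple backdoor paths. Count: 1.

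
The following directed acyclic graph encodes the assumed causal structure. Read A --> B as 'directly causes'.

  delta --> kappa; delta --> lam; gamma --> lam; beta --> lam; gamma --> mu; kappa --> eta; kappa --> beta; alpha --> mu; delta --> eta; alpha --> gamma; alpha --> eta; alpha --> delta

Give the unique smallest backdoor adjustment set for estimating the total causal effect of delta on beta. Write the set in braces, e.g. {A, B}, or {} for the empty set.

{}

Variables eligible for adjustment (non-descendants of delta, excluding delta and beta): {alpha, gamma, mu}.
Backdoor paths from delta to beta:
  P1: delta <- alpha -> gamma -> lam <- beta
  P2: delta <- alpha -> eta <- kappa -> beta
  P3: delta <- alpha -> mu <- gamma -> lam <- beta
Each backdoor path contains an unconditioned collider, so every path is already blocked with the empty conditioning set:
  P1: blocked at collider lam (neither it nor any descendant is in the conditioning set).
  P2: blocked at collider eta (neither it nor any descendant is in the conditioning set).
  P3: blocked at collider mu (neither it nor any descendant is in the conditioning set).
The empty set is therefore the unique smallest valid set.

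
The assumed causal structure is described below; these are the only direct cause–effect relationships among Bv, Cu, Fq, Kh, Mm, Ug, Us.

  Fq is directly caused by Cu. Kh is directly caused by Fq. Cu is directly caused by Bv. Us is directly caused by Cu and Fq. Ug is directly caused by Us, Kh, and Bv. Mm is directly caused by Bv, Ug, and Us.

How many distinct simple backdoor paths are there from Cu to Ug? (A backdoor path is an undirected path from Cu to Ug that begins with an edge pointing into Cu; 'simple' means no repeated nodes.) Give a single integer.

4

A backdoor path from Cu to Ug is any simple undirected path whose first edge points into Cu (i.e. leaves Cu via a parent).
Parents of Cu: {Bv}.
Enumerating:
  P1: Cu <- Bv -> Ug
  P2: Cu <- Bv -> Mm <- Us <- Fq -> Kh -> Ug
  P3: Cu <- Bv -> Mm <- Us -> Ug
  P4: Cu <- Bv -> Mm <- Ug
That exhausts the simple backdoor paths. Count: 4.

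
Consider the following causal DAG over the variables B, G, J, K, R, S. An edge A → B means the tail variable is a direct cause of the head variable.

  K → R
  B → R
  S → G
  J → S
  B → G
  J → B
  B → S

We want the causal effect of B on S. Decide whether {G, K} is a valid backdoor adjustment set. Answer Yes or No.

No

Backdoor paths from B to S (paths whose first edge points into B):
  P1: B <- J -> S
Condition 1 (no descendant of B in the set): FAILS — G is a descendant of B.
Condition 2 (every backdoor path blocked by {G, K}):
  P1: open — no interior node is in the conditioning set.
{G, K} does not satisfy the backdoor criterion.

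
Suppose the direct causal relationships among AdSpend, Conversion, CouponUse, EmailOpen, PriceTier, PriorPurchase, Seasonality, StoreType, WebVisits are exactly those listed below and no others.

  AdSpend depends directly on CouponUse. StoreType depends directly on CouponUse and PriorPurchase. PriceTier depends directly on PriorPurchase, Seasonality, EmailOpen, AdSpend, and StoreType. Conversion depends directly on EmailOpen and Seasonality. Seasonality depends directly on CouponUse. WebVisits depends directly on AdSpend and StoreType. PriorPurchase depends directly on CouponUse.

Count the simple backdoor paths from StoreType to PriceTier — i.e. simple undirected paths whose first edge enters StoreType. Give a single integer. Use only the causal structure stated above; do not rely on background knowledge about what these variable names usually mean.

A backdoor path from StoreType to PriceTier is any simple undirected path whose first edge points into StoreType (i.e. leaves StoreType via a parent).
Parents of StoreType: {CouponUse, PriorPurchase}.
Enumerating:
  P1: StoreType <- CouponUse -> Seasonality -> Conversion <- EmailOpen -> PriceTier
  P2: StoreType <- CouponUse -> Seasonality -> PriceTier
  P3: StoreType <- CouponUse -> PriorPurchase -> PriceTier
  P4: StoreType <- CouponUse -> AdSpend -> PriceTier
  P5: StoreType <- PriorPurchase <- CouponUse -> Seasonality -> Conversion <- EmailOpen -> PriceTier
  P6: StoreType <- PriorPurchase <- CouponUse -> Seasonality -> PriceTier
  P7: StoreType <- PriorPurchase <- CouponUse -> AdSpend -> PriceTier
  P8: StoreType <- PriorPurchase -> PriceTier
That exhausts the simple backdoor paths. Count: 8.

8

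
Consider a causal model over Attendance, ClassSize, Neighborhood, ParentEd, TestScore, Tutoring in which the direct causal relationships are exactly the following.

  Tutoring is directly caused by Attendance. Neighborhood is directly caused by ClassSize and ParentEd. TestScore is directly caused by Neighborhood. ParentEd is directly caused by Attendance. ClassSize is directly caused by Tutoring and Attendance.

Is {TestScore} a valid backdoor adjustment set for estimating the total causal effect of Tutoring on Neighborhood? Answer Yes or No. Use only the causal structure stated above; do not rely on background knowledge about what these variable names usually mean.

Backdoor paths from Tutoring to Neighborhood (paths whose first edge points into Tutoring):
  P1: Tutoring <- Attendance -> ParentEd -> Neighborhood
  P2: Tutoring <- Attendance -> ClassSize -> Neighborhood
Condition 1 (no descendant of Tutoring in the set): FAILS — TestScore is a descendant of Tutoring.
Condition 2 (every backdoor path blocked by {TestScore}):
  P1: open — no interior node is in the conditioning set.
  P2: open — no interior node is in the conditioning set.
{TestScore} does not satisfy the backdoor criterion.

No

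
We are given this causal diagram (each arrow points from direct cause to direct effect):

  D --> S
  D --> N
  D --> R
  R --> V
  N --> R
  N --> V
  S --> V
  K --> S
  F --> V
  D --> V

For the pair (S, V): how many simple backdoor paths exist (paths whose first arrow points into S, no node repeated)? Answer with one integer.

5

A backdoor path from S to V is any simple undirected path whose first edge points into S (i.e. leaves S via a parent).
Parents of S: {D, K}.
Enumerating:
  P1: S <- D -> N -> R -> V
  P2: S <- D -> N -> V
  P3: S <- D -> R <- N -> V
  P4: S <- D -> R -> V
  P5: S <- D -> V
That exhausts the simple backdoor paths. Count: 5.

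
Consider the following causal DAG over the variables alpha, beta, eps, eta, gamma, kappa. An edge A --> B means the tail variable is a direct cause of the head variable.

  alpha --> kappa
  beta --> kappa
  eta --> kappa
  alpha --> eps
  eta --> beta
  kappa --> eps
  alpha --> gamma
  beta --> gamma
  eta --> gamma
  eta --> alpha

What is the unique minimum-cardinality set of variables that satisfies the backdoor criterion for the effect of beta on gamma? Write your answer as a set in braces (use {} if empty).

{eta}

Variables eligible for adjustment (non-descendants of beta, excluding beta and gamma): {alpha, eta}.
Backdoor paths from beta to gamma:
  P1: beta <- eta -> alpha -> gamma
  P2: beta <- eta -> kappa <- alpha -> gamma
  P3: beta <- eta -> kappa -> eps <- alpha -> gamma
  P4: beta <- eta -> gamma
The empty set is not sufficient: P1 (beta <- eta -> alpha -> gamma) has no collider blocking it and no conditioned non-collider, so it is open.
Try {eta}:
  P1: blocked at fork node eta ∈ conditioning set.
  P2: blocked at fork node eta ∈ conditioning set.
  P3: blocked at fork node eta ∈ conditioning set.
  P4: blocked at fork node eta ∈ conditioning set.
{eta} contains no descendant of beta and blocks every backdoor path.
No other singleton works — e.g. {alpha} leaves P4 open — so {eta} is the unique smallest valid adjustment set.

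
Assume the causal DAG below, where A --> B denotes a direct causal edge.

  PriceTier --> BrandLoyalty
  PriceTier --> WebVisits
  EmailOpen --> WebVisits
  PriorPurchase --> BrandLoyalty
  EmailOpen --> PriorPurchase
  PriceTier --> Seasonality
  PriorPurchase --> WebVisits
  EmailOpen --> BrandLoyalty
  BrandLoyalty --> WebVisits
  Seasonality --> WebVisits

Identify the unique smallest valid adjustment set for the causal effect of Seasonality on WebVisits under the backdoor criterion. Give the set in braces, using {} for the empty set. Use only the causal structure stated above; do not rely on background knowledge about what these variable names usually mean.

{PriceTier}

Variables eligible for adjustment (non-descendants of Seasonality, excluding Seasonality and WebVisits): {BrandLoyalty, EmailOpen, PriceTier, PriorPurchase}.
Backdoor paths from Seasonality to WebVisits:
  P1: Seasonality <- PriceTier -> BrandLoyalty <- EmailOpen -> PriorPurchase -> WebVisits
  P2: Seasonality <- PriceTier -> BrandLoyalty <- EmailOpen -> WebVisits
  P3: Seasonality <- PriceTier -> BrandLoyalty <- PriorPurchase <- EmailOpen -> WebVisits
  P4: Seasonality <- PriceTier -> BrandLoyalty <- PriorPurchase -> WebVisits
  P5: Seasonality <- PriceTier -> BrandLoyalty -> WebVisits
  P6: Seasonality <- PriceTier -> WebVisits
The empty set is not sufficient: P5 (Seasonality <- PriceTier -> BrandLoyalty -> WebVisits) has no collider blocking it and no conditioned non-collider, so it is open.
Try {PriceTier}:
  P1: blocked at fork node PriceTier ∈ conditioning set.
  P2: blocked at fork node PriceTier ∈ conditioning set.
  P3: blocked at fork node PriceTier ∈ conditioning set.
  P4: blocked at fork node PriceTier ∈ conditioning set.
  P5: blocked at fork node PriceTier ∈ conditioning set.
  P6: blocked at fork node PriceTier ∈ conditioning set.
{PriceTier} contains no descendant of Seasonality and blocks every backdoor path.
No other singleton works — e.g. {EmailOpen} leaves P5 open — so {PriceTier} is the unique smallest valid adjustment set.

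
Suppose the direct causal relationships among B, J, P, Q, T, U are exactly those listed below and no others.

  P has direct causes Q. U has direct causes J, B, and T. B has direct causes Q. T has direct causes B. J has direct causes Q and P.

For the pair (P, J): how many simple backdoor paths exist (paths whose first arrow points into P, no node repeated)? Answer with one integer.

A backdoor path from P to J is any simple undirected path whose first edge points into P (i.e. leaves P via a parent).
Parents of P: {Q}.
Enumerating:
  P1: P <- Q -> B -> T -> U <- J
  P2: P <- Q -> B -> U <- J
  P3: P <- Q -> J
That exhausts the simple backdoor paths. Count: 3.

3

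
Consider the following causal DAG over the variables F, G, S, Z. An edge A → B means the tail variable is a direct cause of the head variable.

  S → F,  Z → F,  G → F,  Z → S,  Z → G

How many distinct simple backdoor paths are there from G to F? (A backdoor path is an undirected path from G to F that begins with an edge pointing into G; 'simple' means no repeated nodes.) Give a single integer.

A backdoor path from G to F is any simple undirected path whose first edge points into G (i.e. leaves G via a parent).
Parents of G: {Z}.
Enumerating:
  P1: G <- Z -> S -> F
  P2: G <- Z -> F
That exhausts the simple backdoor paths. Count: 2.

2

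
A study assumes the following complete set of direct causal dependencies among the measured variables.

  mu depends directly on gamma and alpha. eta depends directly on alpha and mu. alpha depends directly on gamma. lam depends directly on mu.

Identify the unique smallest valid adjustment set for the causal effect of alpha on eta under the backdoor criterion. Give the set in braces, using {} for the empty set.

Variables eligible for adjustment (non-descendants of alpha, excluding alpha and eta): {gamma}.
Backdoor paths from alpha to eta:
  P1: alpha <- gamma -> mu -> eta
The empty set is not sufficient: P1 (alpha <- gamma -> mu -> eta) has no collider blocking it and no conditioned non-collider, so it is open.
Try {gamma}:
  P1: blocked at fork node gamma ∈ conditioning set.
{gamma} contains no descendant of alpha and blocks every backdoor path.
{gamma} is the unique smallest valid adjustment set.

{gamma}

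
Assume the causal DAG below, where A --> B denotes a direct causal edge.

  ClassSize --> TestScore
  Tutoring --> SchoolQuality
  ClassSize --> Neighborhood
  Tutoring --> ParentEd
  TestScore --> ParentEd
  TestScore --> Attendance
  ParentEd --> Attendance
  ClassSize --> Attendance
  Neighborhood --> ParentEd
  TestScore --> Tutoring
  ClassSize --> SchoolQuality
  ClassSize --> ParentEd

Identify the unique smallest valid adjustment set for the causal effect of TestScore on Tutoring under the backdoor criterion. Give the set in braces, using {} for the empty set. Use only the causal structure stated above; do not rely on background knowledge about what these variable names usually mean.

{}

Variables eligible for adjustment (non-descendants of TestScore, excluding TestScore and Tutoring): {ClassSize, Neighborhood}.
Backdoor paths from TestScore to Tutoring:
  P1: TestScore <- ClassSize -> Neighborhood -> ParentEd <- Tutoring
  P2: TestScore <- ClassSize -> ParentEd <- Tutoring
  P3: TestScore <- ClassSize -> SchoolQuality <- Tutoring
  P4: TestScore <- ClassSize -> Attendance <- ParentEd <- Tutoring
Each backdoor path contains an unconditioned collider, so every path is already blocked with the empty conditioning set:
  P1: blocked at collider ParentEd (neither it nor any descendant is in the conditioning set).
  P2: blocked at collider ParentEd (neither it nor any descendant is in the conditioning set).
  P3: blocked at collider SchoolQuality (neither it nor any descendant is in the conditioning set).
  P4: blocked at collider Attendance (neither it nor any descendant is in the conditioning set).
The empty set is therefore the unique smallest valid set.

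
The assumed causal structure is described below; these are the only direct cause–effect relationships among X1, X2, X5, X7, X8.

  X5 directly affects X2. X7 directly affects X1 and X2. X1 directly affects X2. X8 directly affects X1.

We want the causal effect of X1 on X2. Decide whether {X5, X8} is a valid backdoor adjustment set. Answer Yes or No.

No

Backdoor paths from X1 to X2 (paths whose first edge points into X1):
  P1: X1 <- X7 -> X2
Condition 1 (no descendant of X1 in the set): holds — descendants of X1 are {X2}; none are in {X5, X8}.
Condition 2 (every backdoor path blocked by {X5, X8}):
  P1: open — no interior node is in the conditioning set.
{X5, X8} does not satisfy the backdoor criterion.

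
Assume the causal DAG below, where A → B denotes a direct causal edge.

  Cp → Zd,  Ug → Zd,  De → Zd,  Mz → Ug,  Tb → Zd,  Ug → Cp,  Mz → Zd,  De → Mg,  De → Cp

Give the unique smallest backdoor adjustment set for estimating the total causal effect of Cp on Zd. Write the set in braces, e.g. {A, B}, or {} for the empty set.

Variables eligible for adjustment (non-descendants of Cp, excluding Cp and Zd): {De, Mg, Mz, Tb, Ug}.
Backdoor paths from Cp to Zd:
  P1: Cp <- Ug <- Mz -> Zd
  P2: Cp <- Ug -> Zd
  P3: Cp <- De -> Zd
The empty set is not sufficient: P1 (Cp <- Ug <- Mz -> Zd) has no collider blocking it and no conditioned non-collider, so it is open.
Try {De, Ug}:
  P1: blocked at chain node Ug ∈ conditioning set.
  P2: blocked at fork node Ug ∈ conditioning set.
  P3: blocked at fork node De ∈ conditioning set.
{De, Ug} contains no descendant of Cp and blocks every backdoor path.
Every element of {De, Ug} is needed (dropping De leaves P3 open; dropping Ug leaves P1 open), so no proper subset is valid.
Among all size-2 subsets of the eligible variables, only {De, Ug} blocks every backdoor path, so it is the unique smallest valid adjustment set.

{De, Ug}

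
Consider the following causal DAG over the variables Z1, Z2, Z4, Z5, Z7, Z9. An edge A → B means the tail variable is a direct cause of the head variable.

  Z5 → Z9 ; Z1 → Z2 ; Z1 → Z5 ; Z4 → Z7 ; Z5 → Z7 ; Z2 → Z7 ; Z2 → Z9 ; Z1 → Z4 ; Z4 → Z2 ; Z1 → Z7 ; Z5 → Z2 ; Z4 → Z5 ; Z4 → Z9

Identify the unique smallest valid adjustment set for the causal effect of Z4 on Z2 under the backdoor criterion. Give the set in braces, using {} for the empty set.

{Z1}

Variables eligible for adjustment (non-descendants of Z4, excluding Z4 and Z2): {Z1}.
Backdoor paths from Z4 to Z2:
  P1: Z4 <- Z1 -> Z5 -> Z2
  P2: Z4 <- Z1 -> Z5 -> Z9 <- Z2
  P3: Z4 <- Z1 -> Z5 -> Z7 <- Z2
  P4: Z4 <- Z1 -> Z2
  P5: Z4 <- Z1 -> Z7 <- Z5 -> Z2
  P6: Z4 <- Z1 -> Z7 <- Z5 -> Z9 <- Z2
  P7: Z4 <- Z1 -> Z7 <- Z2
The empty set is not sufficient: P1 (Z4 <- Z1 -> Z5 -> Z2) has no collider blocking it and no conditioned non-collider, so it is open.
Try {Z1}:
  P1: blocked at fork node Z1 ∈ conditioning set.
  P2: blocked at fork node Z1 ∈ conditioning set.
  P3: blocked at fork node Z1 ∈ conditioning set.
  P4: blocked at fork node Z1 ∈ conditioning set.
  P5: blocked at fork node Z1 ∈ conditioning set.
  P6: blocked at fork node Z1 ∈ conditioning set.
  P7: blocked at fork node Z1 ∈ conditioning set.
{Z1} contains no descendant of Z4 and blocks every backdoor path.
{Z1} is the unique smallest valid adjustment set.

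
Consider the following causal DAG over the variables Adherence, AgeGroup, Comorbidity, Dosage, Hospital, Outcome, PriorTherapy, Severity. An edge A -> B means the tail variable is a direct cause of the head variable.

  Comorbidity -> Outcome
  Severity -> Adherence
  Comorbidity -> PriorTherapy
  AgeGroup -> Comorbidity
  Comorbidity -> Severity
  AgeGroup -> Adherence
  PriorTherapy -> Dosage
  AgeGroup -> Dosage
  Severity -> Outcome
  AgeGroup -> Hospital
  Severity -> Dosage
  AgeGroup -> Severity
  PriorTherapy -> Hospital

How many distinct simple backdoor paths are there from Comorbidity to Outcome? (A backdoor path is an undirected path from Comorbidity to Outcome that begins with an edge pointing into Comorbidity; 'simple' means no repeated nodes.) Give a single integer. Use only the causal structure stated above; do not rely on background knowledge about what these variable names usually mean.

A backdoor path from Comorbidity to Outcome is any simple undirected path whose first edge points into Comorbidity (i.e. leaves Comorbidity via a parent).
Parents of Comorbidity: {AgeGroup}.
Enumerating:
  P1: Comorbidity <- AgeGroup -> Severity -> Outcome
  P2: Comorbidity <- AgeGroup -> Dosage <- Severity -> Outcome
  P3: Comorbidity <- AgeGroup -> Adherence <- Severity -> Outcome
  P4: Comorbidity <- AgeGroup -> Hospital <- PriorTherapy -> Dosage <- Severity -> Outcome
That exhausts the simple backdoor paths. Count: 4.

4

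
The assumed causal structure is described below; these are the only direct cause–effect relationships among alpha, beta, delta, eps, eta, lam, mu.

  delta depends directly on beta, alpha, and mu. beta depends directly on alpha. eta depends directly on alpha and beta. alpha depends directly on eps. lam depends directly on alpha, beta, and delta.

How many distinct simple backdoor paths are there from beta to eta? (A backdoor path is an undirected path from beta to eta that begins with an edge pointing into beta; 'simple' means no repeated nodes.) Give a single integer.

A backdoor path from beta to eta is any simple undirected path whose first edge points into beta (i.e. leaves beta via a parent).
Parents of beta: {alpha}.
Enumerating:
  P1: beta <- alpha -> eta
That exhausts the simple backdoor paths. Count: 1.

1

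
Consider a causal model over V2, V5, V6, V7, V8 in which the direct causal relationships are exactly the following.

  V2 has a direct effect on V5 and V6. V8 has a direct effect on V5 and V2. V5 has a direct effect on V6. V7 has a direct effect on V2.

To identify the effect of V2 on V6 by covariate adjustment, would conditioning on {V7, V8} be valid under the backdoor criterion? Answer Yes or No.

Backdoor paths from V2 to V6 (paths whose first edge points into V2):
  P1: V2 <- V8 -> V5 -> V6
Condition 1 (no descendant of V2 in the set): holds — descendants of V2 are {V5, V6}; none are in {V7, V8}.
Condition 2 (every backdoor path blocked by {V7, V8}):
  P1: blocked at fork node V8 ∈ conditioning set.
{V7, V8} satisfies the backdoor criterion.

Yes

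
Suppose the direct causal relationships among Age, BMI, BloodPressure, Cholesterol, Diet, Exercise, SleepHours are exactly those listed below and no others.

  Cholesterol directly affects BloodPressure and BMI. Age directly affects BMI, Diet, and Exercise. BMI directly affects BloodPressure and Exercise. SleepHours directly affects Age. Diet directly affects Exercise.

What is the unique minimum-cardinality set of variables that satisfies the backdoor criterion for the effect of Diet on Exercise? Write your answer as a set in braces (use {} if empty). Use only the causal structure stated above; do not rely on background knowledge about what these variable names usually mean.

Variables eligible for adjustment (non-descendants of Diet, excluding Diet and Exercise): {Age, BMI, BloodPressure, Cholesterol, SleepHours}.
Backdoor paths from Diet to Exercise:
  P1: Diet <- Age -> BMI -> Exercise
  P2: Diet <- Age -> Exercise
The empty set is not sufficient: P1 (Diet <- Age -> BMI -> Exercise) has no collider blocking it and no conditioned non-collider, so it is open.
Try {Age}:
  P1: blocked at fork node Age ∈ conditioning set.
  P2: blocked at fork node Age ∈ conditioning set.
{Age} contains no descendant of Diet and blocks every backdoor path.
No other singleton works — e.g. {SleepHours} leaves P1 open — so {Age} is the unique smallest valid adjustment set.

{Age}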